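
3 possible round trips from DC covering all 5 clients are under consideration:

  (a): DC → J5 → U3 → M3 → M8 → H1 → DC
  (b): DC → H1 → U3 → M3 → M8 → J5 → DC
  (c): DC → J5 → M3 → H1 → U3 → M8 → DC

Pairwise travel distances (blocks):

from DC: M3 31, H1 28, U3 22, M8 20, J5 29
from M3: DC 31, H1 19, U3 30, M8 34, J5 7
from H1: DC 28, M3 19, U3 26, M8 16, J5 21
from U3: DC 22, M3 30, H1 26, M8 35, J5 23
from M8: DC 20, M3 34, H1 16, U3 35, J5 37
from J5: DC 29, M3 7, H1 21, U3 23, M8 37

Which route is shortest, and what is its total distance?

(a): 29 + 23 + 30 + 34 + 16 + 28 = 160
(b): 28 + 26 + 30 + 34 + 37 + 29 = 184
(c): 29 + 7 + 19 + 26 + 35 + 20 = 136

136 blocks — (c) is the shortest.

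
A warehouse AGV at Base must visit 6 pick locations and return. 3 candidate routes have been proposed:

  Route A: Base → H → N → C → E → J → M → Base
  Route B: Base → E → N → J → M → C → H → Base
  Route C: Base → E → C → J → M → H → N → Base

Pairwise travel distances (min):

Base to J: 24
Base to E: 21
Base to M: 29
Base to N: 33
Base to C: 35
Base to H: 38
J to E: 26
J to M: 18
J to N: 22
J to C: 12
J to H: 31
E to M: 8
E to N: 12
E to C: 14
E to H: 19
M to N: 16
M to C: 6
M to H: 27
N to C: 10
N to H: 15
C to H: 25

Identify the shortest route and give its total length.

140 min — Route C is the shortest.

Route A: 38 + 15 + 10 + 14 + 26 + 18 + 29 = 150
Route B: 21 + 12 + 22 + 18 + 6 + 25 + 38 = 142
Route C: 21 + 14 + 12 + 18 + 27 + 15 + 33 = 140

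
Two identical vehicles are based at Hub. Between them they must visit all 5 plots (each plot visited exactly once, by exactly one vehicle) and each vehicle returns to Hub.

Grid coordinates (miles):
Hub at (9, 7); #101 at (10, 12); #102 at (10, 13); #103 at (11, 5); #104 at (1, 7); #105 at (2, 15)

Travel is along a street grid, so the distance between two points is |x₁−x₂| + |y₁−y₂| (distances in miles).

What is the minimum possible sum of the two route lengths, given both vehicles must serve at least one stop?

42 miles — the smallest possible combined total.

There are 2^4 − 1 = 15 ways to divide the 5 stops into two non-empty groups. For each, the best each vehicle can do is its own shortest tour through its group:
  {#101} + {#102, #103, #104, #105}: 12 + 40 = 52
  {#102} + {#101, #103, #104, #105}: 14 + 40 = 54
  {#101, #102} + {#103, #104, #105}: 14 + 40 = 54
  {#103} + {#101, #102, #104, #105}: 8 + 34 = 42
  {#101, #103} + {#102, #104, #105}: 18 + 34 = 52
  {#102, #103} + {#101, #104, #105}: 20 + 34 = 54
  … (15 splits in total)
Best: vehicle 1 Hub → #103 → Hub = 8; vehicle 2 Hub → #101 → #102 → #105 → #104 → Hub = 34; combined 42.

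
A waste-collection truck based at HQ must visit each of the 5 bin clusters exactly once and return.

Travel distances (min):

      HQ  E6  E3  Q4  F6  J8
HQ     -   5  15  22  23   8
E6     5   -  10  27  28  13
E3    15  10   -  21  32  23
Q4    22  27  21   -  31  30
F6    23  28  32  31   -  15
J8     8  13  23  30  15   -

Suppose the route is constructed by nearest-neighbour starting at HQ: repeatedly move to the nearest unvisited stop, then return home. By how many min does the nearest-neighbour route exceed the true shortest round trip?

HQ: E6=5, J8=8, E3=15, Q4=22, F6=23 ⇒ E6
E6: E3=10, J8=13, Q4=27, F6=28 ⇒ E3
E3: Q4=21, J8=23, F6=32 ⇒ Q4
Q4: J8=30, F6=31 ⇒ J8
J8: F6=15 ⇒ F6
NN route HQ → E6 → E3 → Q4 → J8 → F6 → HQ costs 104.
Optimal: HQ → E6 → E3 → Q4 → F6 → J8 → HQ costs 90 (by enumerating all 60 distinct tours).
Excess = 104 − 90 = 14.

The nearest-neighbour route is 14 min longer than optimal.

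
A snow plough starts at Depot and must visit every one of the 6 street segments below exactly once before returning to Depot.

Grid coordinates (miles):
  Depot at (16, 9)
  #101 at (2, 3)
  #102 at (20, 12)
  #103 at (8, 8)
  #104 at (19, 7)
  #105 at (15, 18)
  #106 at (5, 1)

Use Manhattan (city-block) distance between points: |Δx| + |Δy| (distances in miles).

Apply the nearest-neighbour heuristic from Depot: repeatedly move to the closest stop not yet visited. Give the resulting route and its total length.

Depot → [#104:5 / #102:7 / #103:9 / #105:10 / #106:19 / #101:20] → #104 (5)
#104 → [#102:6 / #103:12 / #105:15 / #106:20 / #101:21] → #102 (6)
#102 → [#105:11 / #103:16 / #106:26 / #101:27] → #105 (11)
#105 → [#103:17 / #106:27 / #101:28] → #103 (17)
#103 → [#106:10 / #101:11] → #106 (10)
#106 → [#101:5] → #101 (5)
Return #101→Depot: 20.
Total = 5 + 6 + 11 + 17 + 10 + 5 + 20 = 74.

74 miles along Depot → #104 → #102 → #105 → #103 → #106 → #101 → Depot.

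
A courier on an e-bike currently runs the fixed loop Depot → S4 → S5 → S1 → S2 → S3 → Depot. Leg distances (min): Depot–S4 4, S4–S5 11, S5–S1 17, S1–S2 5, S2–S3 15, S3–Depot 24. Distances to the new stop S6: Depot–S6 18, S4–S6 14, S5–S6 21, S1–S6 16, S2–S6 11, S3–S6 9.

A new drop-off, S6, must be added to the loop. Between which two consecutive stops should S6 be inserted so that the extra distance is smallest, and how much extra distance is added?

Insertion cost between consecutive stops i–j is d(i,S6) + d(S6,j) − d(i,j):
  between Depot and S4: 18 + 14 − 4 = 28
  between S4 and S5: 14 + 21 − 11 = 24
  between S5 and S1: 21 + 16 − 17 = 20
  between S1 and S2: 16 + 11 − 5 = 22
  between S2 and S3: 11 + 9 − 15 = 5
  between S3 and Depot: 9 + 18 − 24 = 3
Cheapest insertion is between S3 and Depot, adding 3.
New total = 76 + 3 = 79.

Minimum extra distance: 3 min, inserting S6 between S3 and Depot.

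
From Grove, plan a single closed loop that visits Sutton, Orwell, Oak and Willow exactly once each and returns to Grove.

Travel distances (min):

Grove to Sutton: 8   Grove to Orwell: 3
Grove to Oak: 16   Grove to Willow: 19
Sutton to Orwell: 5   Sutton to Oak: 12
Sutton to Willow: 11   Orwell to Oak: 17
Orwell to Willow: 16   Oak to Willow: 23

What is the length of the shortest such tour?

There are 12 distinct closed tours to check (reversals are equivalent).
Grove - Sutton - Orwell - Oak - Willow - Grove: 8+5+17+23+19 = 72
Grove - Sutton - Orwell - Willow - Oak - Grove: 8+5+16+23+16 = 68
Grove - Sutton - Oak - Orwell - Willow - Grove: 8+12+17+16+19 = 72
Grove - Sutton - Oak - Willow - Orwell - Grove: 8+12+23+16+3 = 62
Grove - Sutton - Willow - Orwell - Oak - Grove: 8+11+16+17+16 = 68
Grove - Sutton - Willow - Oak - Orwell - Grove: 8+11+23+17+3 = 62
Grove - Orwell - Sutton - Oak - Willow - Grove: 3+5+12+23+19 = 62
Grove - Orwell - Sutton - Willow - Oak - Grove: 3+5+11+23+16 = 58
Grove - Orwell - Oak - Sutton - Willow - Grove: 3+17+12+11+19 = 62
Grove - Orwell - Willow - Sutton - Oak - Grove: 3+16+11+12+16 = 58
Grove - Oak - Sutton - Orwell - Willow - Grove: 16+12+5+16+19 = 68
Grove - Oak - Orwell - Sutton - Willow - Grove: 16+17+5+11+19 = 68
The minimum is 58.
One optimal route: Grove → Orwell → Sutton → Willow → Oak → Grove (or its reverse).

58 min — the shortest possible round trip.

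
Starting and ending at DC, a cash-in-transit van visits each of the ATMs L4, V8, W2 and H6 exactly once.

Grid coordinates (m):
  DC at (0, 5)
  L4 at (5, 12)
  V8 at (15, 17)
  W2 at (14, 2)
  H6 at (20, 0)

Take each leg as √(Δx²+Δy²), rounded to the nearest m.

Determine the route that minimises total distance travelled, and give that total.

Shortest round trip = 58 m.

With 4 stops there are 4!/2 = 12 distinct round trips (a route and its reverse cost the same).
DC-L4-V8-W2-H6-DC: 9+11+15+6+21 = 62
DC-L4-V8-H6-W2-DC: 9+11+18+6+14 = 58
DC-L4-W2-V8-H6-DC: 9+13+15+18+21 = 76
DC-L4-W2-H6-V8-DC: 9+13+6+18+19 = 65
DC-L4-H6-V8-W2-DC: 9+19+18+15+14 = 75
DC-L4-H6-W2-V8-DC: 9+19+6+15+19 = 68
DC-V8-L4-W2-H6-DC: 19+11+13+6+21 = 70
DC-V8-L4-H6-W2-DC: 19+11+19+6+14 = 69
DC-V8-W2-L4-H6-DC: 19+15+13+19+21 = 87
DC-V8-H6-L4-W2-DC: 19+18+19+13+14 = 83
DC-W2-L4-V8-H6-DC: 14+13+11+18+21 = 77
DC-W2-V8-L4-H6-DC: 14+15+11+19+21 = 80
The minimum is 58.
One optimal route: DC → L4 → V8 → H6 → W2 → DC (or its reverse).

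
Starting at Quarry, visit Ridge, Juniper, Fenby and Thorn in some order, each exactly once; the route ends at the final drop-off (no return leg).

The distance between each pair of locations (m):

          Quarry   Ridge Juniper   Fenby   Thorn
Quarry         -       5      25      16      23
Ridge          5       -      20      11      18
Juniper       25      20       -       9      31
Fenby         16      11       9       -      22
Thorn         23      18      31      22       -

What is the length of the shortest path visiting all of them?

Minimum one-way distance = 54 m.

There are 4! = 24 possible orderings.
Quarry→Ridge→Juniper→Fenby→Thorn: 5+20+9+22 = 56
Quarry→Ridge→Juniper→Thorn→Fenby: 5+20+31+22 = 78
Quarry→Ridge→Fenby→Juniper→Thorn: 5+11+9+31 = 56
Quarry→Ridge→Fenby→Thorn→Juniper: 5+11+22+31 = 69
Quarry→Ridge→Thorn→Juniper→Fenby: 5+18+31+9 = 63
Quarry→Ridge→Thorn→Fenby→Juniper: 5+18+22+9 = 54
Quarry→Juniper→Ridge→Fenby→Thorn: 25+20+11+22 = 78
Quarry→Juniper→Ridge→Thorn→Fenby: 25+20+18+22 = 85
Quarry→Juniper→Fenby→Ridge→Thorn: 25+9+11+18 = 63
Quarry→Juniper→Fenby→Thorn→Ridge: 25+9+22+18 = 74
Quarry→Juniper→Thorn→Ridge→Fenby: 25+31+18+11 = 85
Quarry→Juniper→Thorn→Fenby→Ridge: 25+31+22+11 = 89
Quarry→Fenby→Ridge→Juniper→Thorn: 16+11+20+31 = 78
Quarry→Fenby→Ridge→Thorn→Juniper: 16+11+18+31 = 76
… (10 more)
The minimum is 54.
One shortest path: Quarry → Ridge → Thorn → Fenby → Juniper.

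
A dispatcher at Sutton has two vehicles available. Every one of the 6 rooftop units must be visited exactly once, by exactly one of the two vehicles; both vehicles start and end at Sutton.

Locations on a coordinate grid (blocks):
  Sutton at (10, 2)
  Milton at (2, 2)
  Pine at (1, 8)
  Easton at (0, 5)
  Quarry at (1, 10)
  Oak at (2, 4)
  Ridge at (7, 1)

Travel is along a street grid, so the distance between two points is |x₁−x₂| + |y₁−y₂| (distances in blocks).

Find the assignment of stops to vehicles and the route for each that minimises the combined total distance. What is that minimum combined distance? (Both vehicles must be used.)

There are 2^5 − 1 = 31 ways to divide the 6 stops into two non-empty groups. For each, the best each vehicle can do is its own shortest tour through its group:
  {Milton} + {Pine, Easton, Quarry, Oak, Ridge}: 16 + 38 = 54
  {Pine} + {Milton, Easton, Quarry, Oak, Ridge}: 30 + 38 = 68
  {Milton, Pine} + {Easton, Quarry, Oak, Ridge}: 30 + 38 = 68
  {Easton} + {Milton, Pine, Quarry, Oak, Ridge}: 26 + 36 = 62
  {Milton, Easton} + {Pine, Quarry, Oak, Ridge}: 26 + 36 = 62
  {Pine, Easton} + {Milton, Quarry, Oak, Ridge}: 32 + 36 = 68
  … (31 splits in total)
  {Milton, Pine, Easton, Quarry, Oak} + {Ridge}: 36 + 8 = 44  ← best
Best: vehicle 1 Sutton → Milton → Pine → Quarry → Easton → Oak → Sutton = 36; vehicle 2 Sutton → Ridge → Sutton = 8; combined 44.

Minimum combined distance: 44 blocks.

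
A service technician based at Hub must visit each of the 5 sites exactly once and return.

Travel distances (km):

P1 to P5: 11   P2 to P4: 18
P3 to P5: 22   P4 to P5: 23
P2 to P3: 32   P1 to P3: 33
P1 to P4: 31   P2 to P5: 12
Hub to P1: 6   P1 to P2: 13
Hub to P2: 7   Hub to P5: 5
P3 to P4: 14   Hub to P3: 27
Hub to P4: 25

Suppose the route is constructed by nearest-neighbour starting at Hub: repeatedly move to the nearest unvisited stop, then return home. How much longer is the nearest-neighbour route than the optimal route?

Excess over optimum: 10 km.

From Hub: P5=5, P1=6, P2=7, P4=25, P3=27 → choose P5 (5).
From P5: P1=11, P2=12, P3=22, P4=23 → choose P1 (11).
From P1: P2=13, P4=31, P3=33 → choose P2 (13).
From P2: P4=18, P3=32 → choose P4 (18).
From P4: P3=14 → choose P3 (14).
NN route Hub → P5 → P1 → P2 → P4 → P3 → Hub costs 88.
Optimal: Hub → P1 → P2 → P4 → P3 → P5 → Hub costs 78 (by enumerating all 60 distinct tours).
Excess = 88 − 78 = 10.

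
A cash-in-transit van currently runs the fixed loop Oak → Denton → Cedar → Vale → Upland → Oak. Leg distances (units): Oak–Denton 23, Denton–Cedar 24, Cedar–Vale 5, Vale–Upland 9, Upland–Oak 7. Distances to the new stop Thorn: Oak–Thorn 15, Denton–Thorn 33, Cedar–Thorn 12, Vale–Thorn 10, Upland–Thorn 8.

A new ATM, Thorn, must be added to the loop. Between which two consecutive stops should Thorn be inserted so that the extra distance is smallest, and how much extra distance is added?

Insertion cost between consecutive stops i–j is d(i,Thorn) + d(Thorn,j) − d(i,j):
  between Oak and Denton: 15 + 33 − 23 = 25
  between Denton and Cedar: 33 + 12 − 24 = 21
  between Cedar and Vale: 12 + 10 − 5 = 17
  between Vale and Upland: 10 + 8 − 9 = 9
  between Upland and Oak: 8 + 15 − 7 = 16
Cheapest insertion is between Vale and Upland, adding 9.
New total = 68 + 9 = 77.

Minimum extra distance: 9, inserting Thorn between Vale and Upland.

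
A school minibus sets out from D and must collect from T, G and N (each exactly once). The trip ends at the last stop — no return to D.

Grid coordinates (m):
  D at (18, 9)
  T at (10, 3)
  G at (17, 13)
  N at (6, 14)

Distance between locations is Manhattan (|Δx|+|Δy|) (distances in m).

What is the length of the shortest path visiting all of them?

There are 3! = 6 possible orderings.
D→T→G→N: 14+17+12 = 43
D→T→N→G: 14+15+12 = 41
D→G→T→N: 5+17+15 = 37
D→G→N→T: 5+12+15 = 32
D→N→T→G: 17+15+17 = 49
D→N→G→T: 17+12+17 = 46
The minimum is 32.
One shortest path: D → G → N → T.

32 m — the minimum one-way total.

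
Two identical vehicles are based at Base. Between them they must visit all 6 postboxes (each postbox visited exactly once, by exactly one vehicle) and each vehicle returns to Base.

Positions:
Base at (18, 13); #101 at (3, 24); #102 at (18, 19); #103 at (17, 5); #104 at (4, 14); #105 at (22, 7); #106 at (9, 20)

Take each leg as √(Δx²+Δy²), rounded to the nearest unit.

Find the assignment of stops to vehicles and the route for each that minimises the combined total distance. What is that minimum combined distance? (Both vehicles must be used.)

Minimum combined distance: 66.

There are 2^5 − 1 = 31 ways to divide the 6 stops into two non-empty groups. For each, the best each vehicle can do is its own shortest tour through its group:
  {#101} + {#102, #103, #104, #105, #106}: 38 + 51 = 89
  {#102} + {#101, #103, #104, #105, #106}: 12 + 56 = 68
  {#101, #102} + {#103, #104, #105, #106}: 41 + 47 = 88
  {#103} + {#101, #102, #104, #105, #106}: 16 + 58 = 74
  {#101, #103} + {#102, #104, #105, #106}: 51 + 49 = 100
  {#102, #103} + {#101, #104, #105, #106}: 28 + 54 = 82
  … (31 splits in total)
  {#103, #105} + {#101, #102, #104, #106}: 20 + 46 = 66  ← best
Best: vehicle 1 Base → #103 → #105 → Base = 20; vehicle 2 Base → #102 → #106 → #101 → #104 → Base = 46; combined 66.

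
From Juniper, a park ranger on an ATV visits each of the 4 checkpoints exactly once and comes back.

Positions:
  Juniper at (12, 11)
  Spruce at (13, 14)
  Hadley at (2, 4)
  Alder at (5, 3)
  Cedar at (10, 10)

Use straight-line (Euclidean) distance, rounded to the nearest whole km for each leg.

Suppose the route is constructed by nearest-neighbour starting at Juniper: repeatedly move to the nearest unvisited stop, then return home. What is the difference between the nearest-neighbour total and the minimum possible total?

Excess over optimum: 4 km.

From Juniper: Cedar=2, Spruce=3, Alder=11, Hadley=12 → choose Cedar (2).
From Cedar: Spruce=5, Alder=9, Hadley=10 → choose Spruce (5).
From Spruce: Alder=14, Hadley=15 → choose Alder (14).
From Alder: Hadley=3 → choose Hadley (3).
NN route Juniper → Cedar → Spruce → Alder → Hadley → Juniper costs 36.
Optimal: Juniper → Spruce → Hadley → Alder → Cedar → Juniper costs 32 (by enumerating all 12 distinct tours).
Excess = 36 − 32 = 4.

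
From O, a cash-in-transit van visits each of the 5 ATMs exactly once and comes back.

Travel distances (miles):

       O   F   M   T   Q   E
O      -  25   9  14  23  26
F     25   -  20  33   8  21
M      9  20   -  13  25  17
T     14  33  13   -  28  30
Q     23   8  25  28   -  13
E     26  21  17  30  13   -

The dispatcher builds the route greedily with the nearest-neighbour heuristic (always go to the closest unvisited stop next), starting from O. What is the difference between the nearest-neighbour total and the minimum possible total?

From O: M=9, T=14, Q=23, F=25, E=26 → choose M (9).
From M: T=13, E=17, F=20, Q=25 → choose T (13).
From T: Q=28, E=30, F=33 → choose Q (28).
From Q: F=8, E=13 → choose F (8).
From F: E=21 → choose E (21).
NN route O → M → T → Q → F → E → O costs 105.
Optimal: O → F → Q → E → M → T → O costs 90 (by enumerating all 60 distinct tours).
Excess = 105 − 90 = 15.

15 miles longer than the optimal tour.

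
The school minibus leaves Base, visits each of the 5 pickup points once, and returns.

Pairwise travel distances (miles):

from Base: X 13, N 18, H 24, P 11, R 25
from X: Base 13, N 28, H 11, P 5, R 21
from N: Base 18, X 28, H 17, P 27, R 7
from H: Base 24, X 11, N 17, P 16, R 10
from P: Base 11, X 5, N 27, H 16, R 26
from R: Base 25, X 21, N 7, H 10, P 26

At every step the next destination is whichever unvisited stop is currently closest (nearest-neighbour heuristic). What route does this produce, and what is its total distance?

Nearest-neighbour total = 62 miles; route Base → P → X → H → R → N → Base.

At Base the remaining stops are P 11, X 13, N 18, H 24, R 25; go to P.
At P the remaining stops are X 5, H 16, R 26, N 27; go to X.
At X the remaining stops are H 11, R 21, N 28; go to H.
At H the remaining stops are R 10, N 17; go to R.
At R the remaining stops are N 7; go to N.
Return N→Base: 18.
Total = 11 + 5 + 11 + 10 + 7 + 18 = 62.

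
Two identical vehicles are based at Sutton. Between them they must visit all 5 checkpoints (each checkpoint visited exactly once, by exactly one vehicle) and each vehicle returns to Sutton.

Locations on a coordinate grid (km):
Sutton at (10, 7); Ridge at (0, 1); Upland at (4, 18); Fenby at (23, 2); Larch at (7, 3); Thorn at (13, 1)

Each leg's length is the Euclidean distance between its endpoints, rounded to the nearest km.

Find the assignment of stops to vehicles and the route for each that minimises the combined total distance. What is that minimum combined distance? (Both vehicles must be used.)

Minimum combined distance: 73 km.

There are 2^4 − 1 = 15 ways to divide the 5 stops into two non-empty groups. For each, the best each vehicle can do is its own shortest tour through its group:
  {Ridge} + {Upland, Fenby, Larch, Thorn}: 24 + 58 = 82
  {Upland} + {Ridge, Fenby, Larch, Thorn}: 26 + 49 = 75
  {Ridge, Upland} + {Fenby, Larch, Thorn}: 42 + 35 = 77
  {Fenby} + {Ridge, Upland, Larch, Thorn}: 28 + 50 = 78
  {Ridge, Fenby} + {Upland, Larch, Thorn}: 49 + 41 = 90
  {Upland, Fenby} + {Ridge, Larch, Thorn}: 52 + 32 = 84
  … (15 splits in total)
  {Ridge, Upland, Larch} + {Fenby, Thorn}: 42 + 31 = 73  ← best
Best: vehicle 1 Sutton → Upland → Ridge → Larch → Sutton = 42; vehicle 2 Sutton → Fenby → Thorn → Sutton = 31; combined 73.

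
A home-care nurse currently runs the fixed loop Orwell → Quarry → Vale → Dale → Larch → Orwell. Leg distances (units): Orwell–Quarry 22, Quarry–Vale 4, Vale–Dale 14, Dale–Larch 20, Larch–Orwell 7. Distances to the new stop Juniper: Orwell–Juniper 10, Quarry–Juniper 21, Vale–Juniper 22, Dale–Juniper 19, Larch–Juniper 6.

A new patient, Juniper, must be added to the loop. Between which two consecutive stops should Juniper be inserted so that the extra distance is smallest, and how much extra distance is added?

Adding 5 by placing Juniper on the Dale–Larch leg.

Insertion cost between consecutive stops i–j is d(i,Juniper) + d(Juniper,j) − d(i,j):
  between Orwell and Quarry: 10 + 21 − 22 = 9
  between Quarry and Vale: 21 + 22 − 4 = 39
  between Vale and Dale: 22 + 19 − 14 = 27
  between Dale and Larch: 19 + 6 − 20 = 5
  between Larch and Orwell: 6 + 10 − 7 = 9
Cheapest insertion is between Dale and Larch, adding 5.
New total = 67 + 5 = 72.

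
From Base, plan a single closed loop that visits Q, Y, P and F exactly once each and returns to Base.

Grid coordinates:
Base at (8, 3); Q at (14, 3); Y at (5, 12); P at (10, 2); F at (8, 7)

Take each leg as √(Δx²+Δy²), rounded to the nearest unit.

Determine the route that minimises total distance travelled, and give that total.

28 — the shortest possible round trip.

There are 12 distinct closed tours to check (reversals are equivalent).
Base - Q - Y - P - F - Base: 6+13+11+5+4 = 39
Base - Q - Y - F - P - Base: 6+13+6+5+2 = 32
Base - Q - P - Y - F - Base: 6+4+11+6+4 = 31
Base - Q - P - F - Y - Base: 6+4+5+6+9 = 30
Base - Q - F - Y - P - Base: 6+7+6+11+2 = 32
Base - Q - F - P - Y - Base: 6+7+5+11+9 = 38
Base - Y - Q - P - F - Base: 9+13+4+5+4 = 35
Base - Y - Q - F - P - Base: 9+13+7+5+2 = 36
Base - Y - P - Q - F - Base: 9+11+4+7+4 = 35
Base - Y - F - Q - P - Base: 9+6+7+4+2 = 28
Base - P - Q - Y - F - Base: 2+4+13+6+4 = 29
Base - P - Y - Q - F - Base: 2+11+13+7+4 = 37
The minimum is 28.
One optimal route: Base → Y → F → Q → P → Base (or its reverse).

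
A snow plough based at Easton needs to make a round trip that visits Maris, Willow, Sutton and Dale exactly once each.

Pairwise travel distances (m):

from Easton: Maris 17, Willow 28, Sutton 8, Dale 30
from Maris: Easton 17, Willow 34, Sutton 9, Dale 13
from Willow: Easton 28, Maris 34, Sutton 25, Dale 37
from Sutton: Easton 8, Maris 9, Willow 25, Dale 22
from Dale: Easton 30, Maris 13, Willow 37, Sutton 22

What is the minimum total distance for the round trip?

There are 12 distinct closed tours to check (reversals are equivalent).
Easton→Maris→Willow→Sutton→Dale→Easton: 17+34+25+22+30 = 128
Easton→Maris→Willow→Dale→Sutton→Easton: 17+34+37+22+8 = 118
Easton→Maris→Sutton→Willow→Dale→Easton: 17+9+25+37+30 = 118
Easton→Maris→Sutton→Dale→Willow→Easton: 17+9+22+37+28 = 113
Easton→Maris→Dale→Willow→Sutton→Easton: 17+13+37+25+8 = 100
Easton→Maris→Dale→Sutton→Willow→Easton: 17+13+22+25+28 = 105
Easton→Willow→Maris→Sutton→Dale→Easton: 28+34+9+22+30 = 123
Easton→Willow→Maris→Dale→Sutton→Easton: 28+34+13+22+8 = 105
Easton→Willow→Sutton→Maris→Dale→Easton: 28+25+9+13+30 = 105
Easton→Willow→Dale→Maris→Sutton→Easton: 28+37+13+9+8 = 95
Easton→Sutton→Maris→Willow→Dale→Easton: 8+9+34+37+30 = 118
Easton→Sutton→Willow→Maris→Dale→Easton: 8+25+34+13+30 = 110
The minimum is 95.
One optimal route: Easton → Willow → Dale → Maris → Sutton → Easton (or its reverse).

Shortest round trip = 95 m.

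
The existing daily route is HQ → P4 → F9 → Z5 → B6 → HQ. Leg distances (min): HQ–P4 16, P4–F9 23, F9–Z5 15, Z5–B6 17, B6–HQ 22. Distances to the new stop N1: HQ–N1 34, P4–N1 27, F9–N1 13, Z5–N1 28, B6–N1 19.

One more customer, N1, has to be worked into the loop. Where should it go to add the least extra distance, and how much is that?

+17 min — insert N1 between P4 and F9.

Insertion cost between consecutive stops i–j is d(i,N1) + d(N1,j) − d(i,j):
  between HQ and P4: 34 + 27 − 16 = 45
  between P4 and F9: 27 + 13 − 23 = 17
  between F9 and Z5: 13 + 28 − 15 = 26
  between Z5 and B6: 28 + 19 − 17 = 30
  between B6 and HQ: 19 + 34 − 22 = 31
Cheapest insertion is between P4 and F9, adding 17.
New total = 93 + 17 = 110.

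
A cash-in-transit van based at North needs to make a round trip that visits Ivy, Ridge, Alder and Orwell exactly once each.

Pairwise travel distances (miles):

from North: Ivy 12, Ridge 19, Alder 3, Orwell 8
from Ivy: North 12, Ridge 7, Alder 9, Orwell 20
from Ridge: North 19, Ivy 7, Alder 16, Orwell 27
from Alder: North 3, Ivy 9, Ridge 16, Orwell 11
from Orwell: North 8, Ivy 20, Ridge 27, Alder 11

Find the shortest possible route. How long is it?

There are 12 distinct closed tours to check (reversals are equivalent).
North → Ivy → Ridge → Alder → Orwell → North: 12+7+16+11+8 = 54
North → Ivy → Ridge → Orwell → Alder → North: 12+7+27+11+3 = 60
North → Ivy → Alder → Ridge → Orwell → North: 12+9+16+27+8 = 72
North → Ivy → Alder → Orwell → Ridge → North: 12+9+11+27+19 = 78
North → Ivy → Orwell → Ridge → Alder → North: 12+20+27+16+3 = 78
North → Ivy → Orwell → Alder → Ridge → North: 12+20+11+16+19 = 78
North → Ridge → Ivy → Alder → Orwell → North: 19+7+9+11+8 = 54
North → Ridge → Ivy → Orwell → Alder → North: 19+7+20+11+3 = 60
North → Ridge → Alder → Ivy → Orwell → North: 19+16+9+20+8 = 72
North → Ridge → Orwell → Ivy → Alder → North: 19+27+20+9+3 = 78
North → Alder → Ivy → Ridge → Orwell → North: 3+9+7+27+8 = 54
North → Alder → Ridge → Ivy → Orwell → North: 3+16+7+20+8 = 54
The minimum is 54.
One optimal route: North → Ivy → Ridge → Alder → Orwell → North (or its reverse).

54 miles — the shortest possible round trip.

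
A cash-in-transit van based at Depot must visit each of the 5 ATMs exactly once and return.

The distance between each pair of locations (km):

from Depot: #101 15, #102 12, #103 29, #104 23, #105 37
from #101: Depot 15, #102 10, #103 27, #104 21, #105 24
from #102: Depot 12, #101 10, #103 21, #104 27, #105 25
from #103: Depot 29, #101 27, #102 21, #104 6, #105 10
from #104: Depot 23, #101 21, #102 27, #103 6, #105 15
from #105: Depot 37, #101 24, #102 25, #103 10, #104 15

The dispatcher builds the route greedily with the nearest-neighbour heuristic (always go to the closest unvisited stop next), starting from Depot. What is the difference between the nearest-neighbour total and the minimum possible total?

11 km longer than the optimal tour.

From Depot: #102=12, #101=15, #104=23, #103=29, #105=37 → choose #102 (12).
From #102: #101=10, #103=21, #105=25, #104=27 → choose #101 (10).
From #101: #104=21, #105=24, #103=27 → choose #104 (21).
From #104: #103=6, #105=15 → choose #103 (6).
From #103: #105=10 → choose #105 (10).
NN route Depot → #102 → #101 → #104 → #103 → #105 → Depot costs 96.
Optimal: Depot → #102 → #101 → #105 → #103 → #104 → Depot costs 85 (by enumerating all 60 distinct tours).
Excess = 96 − 85 = 11.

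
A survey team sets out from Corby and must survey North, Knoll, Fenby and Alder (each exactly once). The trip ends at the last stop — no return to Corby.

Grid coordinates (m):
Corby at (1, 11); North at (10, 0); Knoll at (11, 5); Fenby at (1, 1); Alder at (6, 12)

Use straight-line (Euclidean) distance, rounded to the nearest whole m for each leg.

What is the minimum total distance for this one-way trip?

There are 4! = 24 possible orderings.
Corby→North→Knoll→Fenby→Alder: 14+5+11+12 = 42
Corby→North→Knoll→Alder→Fenby: 14+5+9+12 = 40
Corby→North→Fenby→Knoll→Alder: 14+9+11+9 = 43
Corby→North→Fenby→Alder→Knoll: 14+9+12+9 = 44
Corby→North→Alder→Knoll→Fenby: 14+13+9+11 = 47
Corby→North→Alder→Fenby→Knoll: 14+13+12+11 = 50
Corby→Knoll→North→Fenby→Alder: 12+5+9+12 = 38
Corby→Knoll→North→Alder→Fenby: 12+5+13+12 = 42
Corby→Knoll→Fenby→North→Alder: 12+11+9+13 = 45
Corby→Knoll→Fenby→Alder→North: 12+11+12+13 = 48
Corby→Knoll→Alder→North→Fenby: 12+9+13+9 = 43
Corby→Knoll→Alder→Fenby→North: 12+9+12+9 = 42
Corby→Fenby→North→Knoll→Alder: 10+9+5+9 = 33
Corby→Fenby→North→Alder→Knoll: 10+9+13+9 = 41
… (10 more)
Corby→Alder→Knoll→North→Fenby: 5+9+5+9 = 28  ← best
The minimum is 28.
One shortest path: Corby → Alder → Knoll → North → Fenby.

Shortest open route: 28 m.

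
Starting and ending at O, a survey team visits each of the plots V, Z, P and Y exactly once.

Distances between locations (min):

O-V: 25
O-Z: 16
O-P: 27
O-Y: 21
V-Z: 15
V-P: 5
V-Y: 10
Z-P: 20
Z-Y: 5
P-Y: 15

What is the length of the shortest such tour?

With 4 stops there are 4!/2 = 12 distinct round trips (a route and its reverse cost the same).
O-V-Z-P-Y-O: 25+15+20+15+21 = 96
O-V-Z-Y-P-O: 25+15+5+15+27 = 87
O-V-P-Z-Y-O: 25+5+20+5+21 = 76
O-V-P-Y-Z-O: 25+5+15+5+16 = 66
O-V-Y-Z-P-O: 25+10+5+20+27 = 87
O-V-Y-P-Z-O: 25+10+15+20+16 = 86
O-Z-V-P-Y-O: 16+15+5+15+21 = 72
O-Z-V-Y-P-O: 16+15+10+15+27 = 83
O-Z-P-V-Y-O: 16+20+5+10+21 = 72
O-Z-Y-V-P-O: 16+5+10+5+27 = 63
O-P-V-Z-Y-O: 27+5+15+5+21 = 73
O-P-Z-V-Y-O: 27+20+15+10+21 = 93
The minimum is 63.
One optimal route: O → Z → Y → V → P → O (or its reverse).

Minimum total distance: 63 min.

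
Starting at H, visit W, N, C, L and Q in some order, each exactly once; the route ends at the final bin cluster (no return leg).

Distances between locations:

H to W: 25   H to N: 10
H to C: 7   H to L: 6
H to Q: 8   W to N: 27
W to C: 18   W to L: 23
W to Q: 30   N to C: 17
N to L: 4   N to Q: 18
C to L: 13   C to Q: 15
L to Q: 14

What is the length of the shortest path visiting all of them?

61 — the minimum one-way total.

There are 5! = 120 possible orderings.
H → W → N → C → L → Q: 25+27+17+13+14 = 96
H → W → N → C → Q → L: 25+27+17+15+14 = 98
H → W → N → L → C → Q: 25+27+4+13+15 = 84
H → W → N → L → Q → C: 25+27+4+14+15 = 85
H → W → N → Q → C → L: 25+27+18+15+13 = 98
H → W → N → Q → L → C: 25+27+18+14+13 = 97
H → W → C → N → L → Q: 25+18+17+4+14 = 78
H → W → C → N → Q → L: 25+18+17+18+14 = 92
H → W → C → L → N → Q: 25+18+13+4+18 = 78
H → W → C → L → Q → N: 25+18+13+14+18 = 88
H → W → C → Q → N → L: 25+18+15+18+4 = 80
H → W → C → Q → L → N: 25+18+15+14+4 = 76
H → W → L → N → C → Q: 25+23+4+17+15 = 84
H → W → L → N → Q → C: 25+23+4+18+15 = 85
… (106 more)
H → N → L → Q → C → W: 10+4+14+15+18 = 61  ← best
The minimum is 61.
One shortest path: H → N → L → Q → C → W.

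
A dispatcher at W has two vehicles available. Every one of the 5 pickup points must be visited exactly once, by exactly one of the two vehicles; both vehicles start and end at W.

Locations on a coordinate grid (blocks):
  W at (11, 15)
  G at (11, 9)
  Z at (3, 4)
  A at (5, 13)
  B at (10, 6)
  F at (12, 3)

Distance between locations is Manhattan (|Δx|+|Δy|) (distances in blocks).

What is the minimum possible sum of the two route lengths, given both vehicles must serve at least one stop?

Try each way of splitting the stops between the two vehicles (each non-empty) and, for each split, find the best tour for each vehicle:
  {G} + {Z, A, B, F}: 12 + 44 = 56
  {Z} + {G, A, B, F}: 38 + 38 = 76
  {G, Z} + {A, B, F}: 38 + 38 = 76
  {A} + {G, Z, B, F}: 16 + 42 = 58
  {G, A} + {Z, B, F}: 24 + 42 = 66
  {Z, A} + {G, B, F}: 38 + 28 = 66
  … (15 splits in total)
Best: vehicle 1 W → G → W = 12; vehicle 2 W → A → Z → F → B → W = 44; combined 56.

56 blocks — the smallest possible combined total.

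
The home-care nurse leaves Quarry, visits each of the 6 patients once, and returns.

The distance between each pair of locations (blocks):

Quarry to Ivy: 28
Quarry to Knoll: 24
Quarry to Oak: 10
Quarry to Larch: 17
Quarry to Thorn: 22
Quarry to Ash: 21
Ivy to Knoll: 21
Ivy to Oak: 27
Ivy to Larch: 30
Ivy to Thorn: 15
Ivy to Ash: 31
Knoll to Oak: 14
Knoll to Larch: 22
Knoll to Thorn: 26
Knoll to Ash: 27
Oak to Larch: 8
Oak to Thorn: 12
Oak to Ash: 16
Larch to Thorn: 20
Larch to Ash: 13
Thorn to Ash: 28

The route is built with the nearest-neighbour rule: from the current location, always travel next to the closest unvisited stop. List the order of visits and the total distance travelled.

From Quarry: distances to unvisited — Oak=10, Larch=17, Ash=21, Thorn=22, Knoll=24, Ivy=28. Nearest is Oak (10).
From Oak: distances to unvisited — Larch=8, Thorn=12, Knoll=14, Ash=16, Ivy=27. Nearest is Larch (8).
From Larch: distances to unvisited — Ash=13, Thorn=20, Knoll=22, Ivy=30. Nearest is Ash (13).
From Ash: distances to unvisited — Knoll=27, Thorn=28, Ivy=31. Nearest is Knoll (27).
From Knoll: distances to unvisited — Ivy=21, Thorn=26. Nearest is Ivy (21).
From Ivy: distances to unvisited — Thorn=15. Nearest is Thorn (15).
Return Thorn→Quarry: 22.
Total = 10 + 8 + 13 + 27 + 21 + 15 + 22 = 116.

Nearest-neighbour total = 116 blocks; route Quarry → Oak → Larch → Ash → Knoll → Ivy → Thorn → Quarry.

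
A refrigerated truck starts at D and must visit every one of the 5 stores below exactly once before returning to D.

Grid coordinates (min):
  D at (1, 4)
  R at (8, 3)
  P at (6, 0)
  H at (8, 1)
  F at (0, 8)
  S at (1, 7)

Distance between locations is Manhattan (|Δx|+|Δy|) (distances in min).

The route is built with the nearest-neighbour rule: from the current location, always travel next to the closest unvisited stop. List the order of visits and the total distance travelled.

From D: distances to unvisited — S=3, F=5, R=8, P=9, H=10. Nearest is S (3).
From S: distances to unvisited — F=2, R=11, P=12, H=13. Nearest is F (2).
From F: distances to unvisited — R=13, P=14, H=15. Nearest is R (13).
From R: distances to unvisited — H=2, P=5. Nearest is H (2).
From H: distances to unvisited — P=3. Nearest is P (3).
Return P→D: 9.
Total = 3 + 2 + 13 + 2 + 3 + 9 = 32.

32 min along D → S → F → R → H → P → D.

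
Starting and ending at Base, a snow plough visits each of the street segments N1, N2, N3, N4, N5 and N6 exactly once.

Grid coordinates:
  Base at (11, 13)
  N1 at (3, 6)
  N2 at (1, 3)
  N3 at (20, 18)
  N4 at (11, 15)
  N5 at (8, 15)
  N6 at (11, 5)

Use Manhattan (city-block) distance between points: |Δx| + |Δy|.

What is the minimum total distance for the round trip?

Minimum total distance: 68.

With 6 stops there are 6!/2 = 360 distinct round trips (a route and its reverse cost the same).
Base - N1 - N2 - N3 - N4 - N5 - N6 - Base: 15+5+34+12+3+13+8 = 90
Base - N1 - N2 - N3 - N4 - N6 - N5 - Base: 15+5+34+12+10+13+5 = 94
Base - N1 - N2 - N3 - N5 - N4 - N6 - Base: 15+5+34+15+3+10+8 = 90
Base - N1 - N2 - N3 - N5 - N6 - N4 - Base: 15+5+34+15+13+10+2 = 94
Base - N1 - N2 - N3 - N6 - N4 - N5 - Base: 15+5+34+22+10+3+5 = 94
Base - N1 - N2 - N3 - N6 - N5 - N4 - Base: 15+5+34+22+13+3+2 = 94
Base - N1 - N2 - N4 - N3 - N5 - N6 - Base: 15+5+22+12+15+13+8 = 90
Base - N1 - N2 - N4 - N3 - N6 - N5 - Base: 15+5+22+12+22+13+5 = 94
… (352 more)
Base - N3 - N4 - N5 - N1 - N2 - N6 - Base: 14+12+3+14+5+12+8 = 68  ← best
The minimum is 68.
One optimal route: Base → N3 → N4 → N5 → N1 → N2 → N6 → Base (or its reverse).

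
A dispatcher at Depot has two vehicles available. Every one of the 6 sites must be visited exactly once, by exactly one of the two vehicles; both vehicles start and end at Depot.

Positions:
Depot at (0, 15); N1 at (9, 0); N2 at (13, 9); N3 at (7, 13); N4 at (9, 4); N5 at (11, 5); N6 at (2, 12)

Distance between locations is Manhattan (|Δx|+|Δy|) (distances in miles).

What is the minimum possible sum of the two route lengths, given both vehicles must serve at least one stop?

66 miles — the smallest possible combined total.

There are 2^5 − 1 = 31 ways to divide the 6 stops into two non-empty groups. For each, the best each vehicle can do is its own shortest tour through its group:
  {N1} + {N2, N3, N4, N5, N6}: 48 + 48 = 96
  {N2} + {N1, N3, N4, N5, N6}: 38 + 52 = 90
  {N1, N2} + {N3, N4, N5, N6}: 56 + 44 = 100
  {N3} + {N1, N2, N4, N5, N6}: 18 + 56 = 74
  {N1, N3} + {N2, N4, N5, N6}: 48 + 48 = 96
  {N2, N3} + {N1, N4, N5, N6}: 38 + 52 = 90
  … (31 splits in total)
  {N1, N2, N3, N4, N5} + {N6}: 56 + 10 = 66  ← best
Best: vehicle 1 Depot → N1 → N4 → N5 → N2 → N3 → Depot = 56; vehicle 2 Depot → N6 → Depot = 10; combined 66.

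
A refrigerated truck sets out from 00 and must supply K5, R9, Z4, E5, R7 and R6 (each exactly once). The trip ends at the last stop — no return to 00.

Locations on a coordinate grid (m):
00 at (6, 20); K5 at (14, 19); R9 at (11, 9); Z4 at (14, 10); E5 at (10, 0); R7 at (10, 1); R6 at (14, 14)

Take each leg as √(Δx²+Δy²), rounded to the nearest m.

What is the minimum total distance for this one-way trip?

There are 6! = 720 possible orderings.
00 - K5 - R9 - Z4 - E5 - R7 - R6: 8+10+3+11+1+14 = 47
00 - K5 - R9 - Z4 - E5 - R6 - R7: 8+10+3+11+15+14 = 61
00 - K5 - R9 - Z4 - R7 - E5 - R6: 8+10+3+10+1+15 = 47
00 - K5 - R9 - Z4 - R7 - R6 - E5: 8+10+3+10+14+15 = 60
00 - K5 - R9 - Z4 - R6 - E5 - R7: 8+10+3+4+15+1 = 41
00 - K5 - R9 - Z4 - R6 - R7 - E5: 8+10+3+4+14+1 = 40
00 - K5 - R9 - E5 - Z4 - R7 - R6: 8+10+9+11+10+14 = 62
00 - K5 - R9 - E5 - Z4 - R6 - R7: 8+10+9+11+4+14 = 56
… (712 more)
00 - K5 - R6 - Z4 - R9 - R7 - E5: 8+5+4+3+8+1 = 29  ← best
The minimum is 29.
One shortest path: 00 → K5 → R6 → Z4 → R9 → R7 → E5.

29 m — the minimum one-way total.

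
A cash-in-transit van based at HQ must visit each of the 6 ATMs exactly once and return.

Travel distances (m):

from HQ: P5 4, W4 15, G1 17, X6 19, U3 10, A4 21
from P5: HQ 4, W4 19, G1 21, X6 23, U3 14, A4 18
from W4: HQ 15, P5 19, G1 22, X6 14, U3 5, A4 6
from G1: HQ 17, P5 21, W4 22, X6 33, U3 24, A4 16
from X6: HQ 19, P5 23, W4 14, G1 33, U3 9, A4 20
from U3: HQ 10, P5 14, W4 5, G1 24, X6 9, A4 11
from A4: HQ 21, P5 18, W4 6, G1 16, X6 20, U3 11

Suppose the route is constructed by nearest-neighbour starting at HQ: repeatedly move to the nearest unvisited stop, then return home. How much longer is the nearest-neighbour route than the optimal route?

HQ: P5=4, U3=10, W4=15, G1=17, X6=19, A4=21 ⇒ P5
P5: U3=14, A4=18, W4=19, G1=21, X6=23 ⇒ U3
U3: W4=5, X6=9, A4=11, G1=24 ⇒ W4
W4: A4=6, X6=14, G1=22 ⇒ A4
A4: G1=16, X6=20 ⇒ G1
G1: X6=33 ⇒ X6
NN route HQ → P5 → U3 → W4 → A4 → G1 → X6 → HQ costs 97.
Optimal: HQ → P5 → G1 → A4 → W4 → X6 → U3 → HQ costs 80 (by enumerating all 360 distinct tours).
Excess = 97 − 80 = 17.

The nearest-neighbour route is 17 m longer than optimal.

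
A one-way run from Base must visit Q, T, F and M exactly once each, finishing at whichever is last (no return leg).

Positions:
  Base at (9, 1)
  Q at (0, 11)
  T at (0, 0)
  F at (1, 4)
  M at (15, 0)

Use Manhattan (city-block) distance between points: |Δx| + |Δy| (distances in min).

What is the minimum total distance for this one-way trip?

There are 4! = 24 possible orderings.
Base→Q→T→F→M: 19+11+5+18 = 53
Base→Q→T→M→F: 19+11+15+18 = 63
Base→Q→F→T→M: 19+8+5+15 = 47
Base→Q→F→M→T: 19+8+18+15 = 60
Base→Q→M→T→F: 19+26+15+5 = 65
Base→Q→M→F→T: 19+26+18+5 = 68
Base→T→Q→F→M: 10+11+8+18 = 47
Base→T→Q→M→F: 10+11+26+18 = 65
Base→T→F→Q→M: 10+5+8+26 = 49
Base→T→F→M→Q: 10+5+18+26 = 59
Base→T→M→Q→F: 10+15+26+8 = 59
Base→T→M→F→Q: 10+15+18+8 = 51
Base→F→Q→T→M: 11+8+11+15 = 45
Base→F→Q→M→T: 11+8+26+15 = 60
… (10 more)
Base→M→T→F→Q: 7+15+5+8 = 35  ← best
The minimum is 35.
One shortest path: Base → M → T → F → Q.

Minimum one-way distance = 35 min.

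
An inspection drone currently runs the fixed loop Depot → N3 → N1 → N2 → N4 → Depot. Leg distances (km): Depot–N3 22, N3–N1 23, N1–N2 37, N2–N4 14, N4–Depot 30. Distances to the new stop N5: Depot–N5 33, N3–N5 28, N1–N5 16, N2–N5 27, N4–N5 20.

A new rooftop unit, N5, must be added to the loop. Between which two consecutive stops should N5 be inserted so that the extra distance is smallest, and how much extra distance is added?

Insertion cost between consecutive stops i–j is d(i,N5) + d(N5,j) − d(i,j):
  between Depot and N3: 33 + 28 − 22 = 39
  between N3 and N1: 28 + 16 − 23 = 21
  between N1 and N2: 16 + 27 − 37 = 6
  between N2 and N4: 27 + 20 − 14 = 33
  between N4 and Depot: 20 + 33 − 30 = 23
Cheapest insertion is between N1 and N2, adding 6.
New total = 126 + 6 = 132.

Minimum extra distance: 6 km, inserting N5 between N1 and N2.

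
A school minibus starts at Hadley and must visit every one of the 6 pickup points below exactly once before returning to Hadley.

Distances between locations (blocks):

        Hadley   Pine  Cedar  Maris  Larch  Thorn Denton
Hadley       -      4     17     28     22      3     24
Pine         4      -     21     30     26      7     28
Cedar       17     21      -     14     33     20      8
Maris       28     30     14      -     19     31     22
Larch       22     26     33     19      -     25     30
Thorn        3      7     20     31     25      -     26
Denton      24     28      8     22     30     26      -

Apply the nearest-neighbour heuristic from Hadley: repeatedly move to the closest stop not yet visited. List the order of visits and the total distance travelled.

102 blocks along Hadley → Thorn → Pine → Cedar → Denton → Maris → Larch → Hadley.

Hadley → [Thorn:3 / Pine:4 / Cedar:17 / Larch:22 / Denton:24 / Maris:28] → Thorn (3)
Thorn → [Pine:7 / Cedar:20 / Larch:25 / Denton:26 / Maris:31] → Pine (7)
Pine → [Cedar:21 / Larch:26 / Denton:28 / Maris:30] → Cedar (21)
Cedar → [Denton:8 / Maris:14 / Larch:33] → Denton (8)
Denton → [Maris:22 / Larch:30] → Maris (22)
Maris → [Larch:19] → Larch (19)
Return Larch→Hadley: 22.
Total = 3 + 7 + 21 + 8 + 22 + 19 + 22 = 102.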